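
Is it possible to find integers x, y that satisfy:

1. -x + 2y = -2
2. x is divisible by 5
Yes

Take x = 0, y = -1. Substituting into each constraint:
  (1) 0 + 2(-1) = -2 ✓
  (2) 0 = 5 × 0, remainder 0 ✓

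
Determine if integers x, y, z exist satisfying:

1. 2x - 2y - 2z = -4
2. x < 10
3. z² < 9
Yes

Take x = -2, y = 0, z = 0. Substituting into each constraint:
  (1) 2(-2) - 2(0) - 2(0) = -4 ✓
  (2) -2 < 10 ✓
  (3) z² = (0)² = 0, and 0 < 9 ✓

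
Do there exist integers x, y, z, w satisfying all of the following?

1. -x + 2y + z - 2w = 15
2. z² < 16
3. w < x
Yes

Take x = 1, y = 8, z = 0, w = 0. Substituting into each constraint:
  (1) (-1) + 2(8) + 0 - 2(0) = 15 ✓
  (2) z² = (0)² = 0, and 0 < 16 ✓
  (3) 0 < 1 ✓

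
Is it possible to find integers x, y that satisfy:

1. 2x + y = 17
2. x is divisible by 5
Yes

Take x = 0, y = 17. Substituting into each constraint:
  (1) 2(0) + 17 = 17 ✓
  (2) 0 = 5 × 0, remainder 0 ✓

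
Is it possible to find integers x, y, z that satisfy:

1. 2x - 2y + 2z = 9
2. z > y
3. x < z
No

Even the single constraint (2x - 2y + 2z = 9) is infeasible over the integers.

  - 2x - 2y + 2z = 9: every term on the left is divisible by 2, so the LHS ≡ 0 (mod 2), but the RHS 9 is not — no integer solution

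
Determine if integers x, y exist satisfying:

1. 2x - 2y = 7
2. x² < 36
No

Even the single constraint (2x - 2y = 7) is infeasible over the integers.

  - 2x - 2y = 7: every term on the left is divisible by 2, so the LHS ≡ 0 (mod 2), but the RHS 7 is not — no integer solution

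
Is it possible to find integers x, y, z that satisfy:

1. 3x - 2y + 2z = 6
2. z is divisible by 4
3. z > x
Yes

Take x = -2, y = -6, z = 0. Substituting into each constraint:
  (1) 3(-2) - 2(-6) + 2(0) = 6 ✓
  (2) 0 = 4 × 0, remainder 0 ✓
  (3) 0 > -2 ✓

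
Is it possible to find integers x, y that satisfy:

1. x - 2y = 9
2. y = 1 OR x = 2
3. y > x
No

The full constraint system is jointly infeasible over the integers. Each constraint and what it forces:

  - x - 2y = 9: is a linear equation tying the variables together
  - y = 1 OR x = 2: forces a choice: either y = 1 or x = 2
  - y > x: bounds one variable relative to another variable

Split on the disjunction (y = 1 OR x = 2):
  • If y = 1: the equation forces x = 11, giving (y, x) = (1, 11), which violates y > x.
  • If x = 2: with x = 2, every remaining term of the linear equation is divisible by 2, so the left side is ≡ 0 (mod 2); but the right side 7 ≡ 1 (mod 2). No integers can satisfy it.
Both branches are infeasible, so the system has no integer solution.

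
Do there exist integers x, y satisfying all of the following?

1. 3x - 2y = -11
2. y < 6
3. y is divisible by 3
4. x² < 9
No

A contradictory subset is {3x - 2y = -11, y is divisible by 3}. No integer assignment can satisfy these jointly:

  - 3x - 2y = -11: is a linear equation tying the variables together
  - y is divisible by 3: restricts y to multiples of 3

Modular obstruction: writing y = 3y', every remaining term of the linear equation is divisible by 3, so the left side is ≡ 0 (mod 3); but the right side -11 ≡ 1 (mod 3). No integers can satisfy it.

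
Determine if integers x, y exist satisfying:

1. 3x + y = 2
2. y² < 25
Yes

Take x = 0, y = 2. Substituting into each constraint:
  (1) 3(0) + 2 = 2 ✓
  (2) y² = (2)² = 4, and 4 < 25 ✓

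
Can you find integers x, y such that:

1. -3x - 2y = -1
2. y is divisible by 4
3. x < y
Yes

Take x = -5, y = 8. Substituting into each constraint:
  (1) -3(-5) - 2(8) = -1 ✓
  (2) 8 = 4 × 2, remainder 0 ✓
  (3) -5 < 8 ✓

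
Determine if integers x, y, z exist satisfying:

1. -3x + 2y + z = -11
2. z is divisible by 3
Yes

Take x = 5, y = 2, z = 0. Substituting into each constraint:
  (1) -3(5) + 2(2) + 0 = -11 ✓
  (2) 0 = 3 × 0, remainder 0 ✓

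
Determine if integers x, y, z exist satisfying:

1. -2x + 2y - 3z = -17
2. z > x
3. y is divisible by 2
Yes

Take x = 2, y = -2, z = 3. Substituting into each constraint:
  (1) -2(2) + 2(-2) - 3(3) = -17 ✓
  (2) 3 > 2 ✓
  (3) -2 = 2 × -1, remainder 0 ✓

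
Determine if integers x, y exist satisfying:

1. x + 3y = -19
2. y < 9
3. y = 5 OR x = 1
Yes

Take x = -34, y = 5. Substituting into each constraint:
  (1) (-34) + 3(5) = -19 ✓
  (2) 5 < 9 ✓
  (3) y = 5, target 5 ✓ (first branch holds)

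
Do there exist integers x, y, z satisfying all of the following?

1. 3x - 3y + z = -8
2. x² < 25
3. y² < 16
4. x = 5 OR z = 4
Yes

Take x = -4, y = 0, z = 4. Substituting into each constraint:
  (1) 3(-4) - 3(0) + 4 = -8 ✓
  (2) x² = (-4)² = 16, and 16 < 25 ✓
  (3) y² = (0)² = 0, and 0 < 16 ✓
  (4) z = 4, target 4 ✓ (second branch holds)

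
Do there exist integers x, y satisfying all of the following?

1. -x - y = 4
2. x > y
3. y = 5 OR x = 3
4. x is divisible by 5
No

The full constraint system is jointly infeasible over the integers. Each constraint and what it forces:

  - -x - y = 4: is a linear equation tying the variables together
  - x > y: bounds one variable relative to another variable
  - y = 5 OR x = 3: forces a choice: either y = 5 or x = 3
  - x is divisible by 5: restricts x to multiples of 5

Split on the disjunction (y = 5 OR x = 3):
  • If y = 5: with y = 5, writing x = 5x', every remaining term of the linear equation is divisible by 5, so the left side is ≡ 0 (mod 5); but the right side 9 ≡ 4 (mod 5). No integers can satisfy it.
  • If x = 3: this contradicts the divisibility constraint — 3 is not a multiple of 5.
Both branches are infeasible, so the system has no integer solution.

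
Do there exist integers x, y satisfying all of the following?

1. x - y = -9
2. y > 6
Yes

Take x = 0, y = 9. Substituting into each constraint:
  (1) 0 + (-9) = -9 ✓
  (2) 9 > 6 ✓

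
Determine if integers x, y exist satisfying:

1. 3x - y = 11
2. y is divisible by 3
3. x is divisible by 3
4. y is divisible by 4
No

A contradictory subset is {3x - y = 11, y is divisible by 3}. No integer assignment can satisfy these jointly:

  - 3x - y = 11: is a linear equation tying the variables together
  - y is divisible by 3: restricts y to multiples of 3

Modular obstruction: writing y = 3y', every remaining term of the linear equation is divisible by 3, so the left side is ≡ 0 (mod 3); but the right side 11 ≡ 2 (mod 3). No integers can satisfy it.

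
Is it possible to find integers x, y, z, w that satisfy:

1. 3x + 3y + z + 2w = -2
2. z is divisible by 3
Yes

Take x = 0, y = 0, z = 0, w = -1. Substituting into each constraint:
  (1) 3(0) + 3(0) + 0 + 2(-1) = -2 ✓
  (2) 0 = 3 × 0, remainder 0 ✓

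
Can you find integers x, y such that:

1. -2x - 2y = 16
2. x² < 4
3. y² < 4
No

The full constraint system is jointly infeasible over the integers. Each constraint and what it forces:

  - -2x - 2y = 16: is a linear equation tying the variables together
  - x² < 4: restricts x to |x| ≤ 1
  - y² < 4: restricts y to |y| ≤ 1

Range argument: with x ∈ [-1, 1], y ∈ [-1, 1], the left side of the equation is at most 4, but the right side is 16 > 4. No integer solution exists.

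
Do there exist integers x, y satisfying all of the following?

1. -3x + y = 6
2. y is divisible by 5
Yes

Take x = -2, y = 0. Substituting into each constraint:
  (1) -3(-2) + 0 = 6 ✓
  (2) 0 = 5 × 0, remainder 0 ✓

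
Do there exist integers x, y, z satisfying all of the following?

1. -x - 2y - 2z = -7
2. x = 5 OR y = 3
Yes

Take x = 1, y = 3, z = 0. Substituting into each constraint:
  (1) (-1) - 2(3) - 2(0) = -7 ✓
  (2) y = 3, target 3 ✓ (second branch holds)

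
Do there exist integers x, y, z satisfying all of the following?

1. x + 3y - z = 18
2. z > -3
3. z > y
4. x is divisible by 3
Yes

Take x = 15, y = 2, z = 3. Substituting into each constraint:
  (1) 15 + 3(2) + (-3) = 18 ✓
  (2) 3 > -3 ✓
  (3) 3 > 2 ✓
  (4) 15 = 3 × 5, remainder 0 ✓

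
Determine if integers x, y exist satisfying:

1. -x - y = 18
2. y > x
Yes

Take x = -10, y = -8. Substituting into each constraint:
  (1) 10 + 8 = 18 ✓
  (2) -8 > -10 ✓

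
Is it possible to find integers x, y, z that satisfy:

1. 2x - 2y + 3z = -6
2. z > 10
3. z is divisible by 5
Yes

Take x = -34, y = -1, z = 20. Substituting into each constraint:
  (1) 2(-34) - 2(-1) + 3(20) = -6 ✓
  (2) 20 > 10 ✓
  (3) 20 = 5 × 4, remainder 0 ✓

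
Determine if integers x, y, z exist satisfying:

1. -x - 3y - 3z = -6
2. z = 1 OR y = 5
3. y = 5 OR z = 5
Yes

Take x = -9, y = 5, z = 0. Substituting into each constraint:
  (1) 9 - 3(5) - 3(0) = -6 ✓
  (2) y = 5, target 5 ✓ (second branch holds)
  (3) y = 5, target 5 ✓ (first branch holds)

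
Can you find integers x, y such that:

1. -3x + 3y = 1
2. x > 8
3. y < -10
No

Even the single constraint (-3x + 3y = 1) is infeasible over the integers.

  - -3x + 3y = 1: every term on the left is divisible by 3, so the LHS ≡ 0 (mod 3), but the RHS 1 is not — no integer solution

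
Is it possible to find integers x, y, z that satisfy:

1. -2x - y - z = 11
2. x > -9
Yes

Take x = 0, y = 0, z = -11. Substituting into each constraint:
  (1) -2(0) + 0 + 11 = 11 ✓
  (2) 0 > -9 ✓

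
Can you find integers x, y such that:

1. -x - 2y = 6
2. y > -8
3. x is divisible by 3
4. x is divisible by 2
Yes

Take x = 0, y = -3. Substituting into each constraint:
  (1) 0 - 2(-3) = 6 ✓
  (2) -3 > -8 ✓
  (3) 0 = 3 × 0, remainder 0 ✓
  (4) 0 = 2 × 0, remainder 0 ✓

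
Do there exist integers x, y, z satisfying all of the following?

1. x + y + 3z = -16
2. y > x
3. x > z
Yes

Take x = 2, y = 3, z = -7. Substituting into each constraint:
  (1) 2 + 3 + 3(-7) = -16 ✓
  (2) 3 > 2 ✓
  (3) 2 > -7 ✓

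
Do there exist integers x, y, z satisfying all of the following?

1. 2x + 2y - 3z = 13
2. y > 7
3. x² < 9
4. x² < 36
Yes

Take x = 0, y = 8, z = 1. Substituting into each constraint:
  (1) 2(0) + 2(8) - 3(1) = 13 ✓
  (2) 8 > 7 ✓
  (3) x² = (0)² = 0, and 0 < 9 ✓
  (4) x² = (0)² = 0, and 0 < 36 ✓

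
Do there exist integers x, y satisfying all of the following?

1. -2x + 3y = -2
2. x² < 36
Yes

Take x = 1, y = 0. Substituting into each constraint:
  (1) -2(1) + 3(0) = -2 ✓
  (2) x² = (1)² = 1, and 1 < 36 ✓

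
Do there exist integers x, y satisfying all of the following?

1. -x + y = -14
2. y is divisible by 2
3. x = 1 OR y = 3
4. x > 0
No

The full constraint system is jointly infeasible over the integers. Each constraint and what it forces:

  - -x + y = -14: is a linear equation tying the variables together
  - y is divisible by 2: restricts y to multiples of 2
  - x = 1 OR y = 3: forces a choice: either x = 1 or y = 3
  - x > 0: bounds one variable relative to a constant

Split on the disjunction (x = 1 OR y = 3):
  • If x = 1: with x = 1, writing y = 2y', every remaining term of the linear equation is divisible by 2, so the left side is ≡ 0 (mod 2); but the right side -13 ≡ 1 (mod 2). No integers can satisfy it.
  • If y = 3: this contradicts the divisibility constraint — 3 is not a multiple of 2.
Both branches are infeasible, so the system has no integer solution.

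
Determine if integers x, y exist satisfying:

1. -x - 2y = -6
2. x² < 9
Yes

Take x = 0, y = 3. Substituting into each constraint:
  (1) 0 - 2(3) = -6 ✓
  (2) x² = (0)² = 0, and 0 < 9 ✓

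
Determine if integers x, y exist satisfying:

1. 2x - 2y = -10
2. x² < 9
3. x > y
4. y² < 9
No

A contradictory subset is {2x - 2y = -10, x > y}. No integer assignment can satisfy these jointly:

  - 2x - 2y = -10: is a linear equation tying the variables together
  - x > y: bounds one variable relative to another variable

From the equation, x − y = -5, i.e. x − y = -5; but x > y requires x − y ≥ 1. Contradiction.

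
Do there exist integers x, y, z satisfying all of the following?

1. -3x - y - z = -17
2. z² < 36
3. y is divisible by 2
Yes

Take x = 5, y = 0, z = 2. Substituting into each constraint:
  (1) -3(5) + 0 + (-2) = -17 ✓
  (2) z² = (2)² = 4, and 4 < 36 ✓
  (3) 0 = 2 × 0, remainder 0 ✓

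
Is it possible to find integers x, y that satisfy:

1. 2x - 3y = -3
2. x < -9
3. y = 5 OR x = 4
No

The full constraint system is jointly infeasible over the integers. Each constraint and what it forces:

  - 2x - 3y = -3: is a linear equation tying the variables together
  - x < -9: bounds one variable relative to a constant
  - y = 5 OR x = 4: forces a choice: either y = 5 or x = 4

Split on the disjunction (y = 5 OR x = 4):
  • If y = 5: the equation forces x = 6, which contradicts the bound x ≤ -10.
  • If x = 4: this contradicts the bound x ≤ -10.
Both branches are infeasible, so the system has no integer solution.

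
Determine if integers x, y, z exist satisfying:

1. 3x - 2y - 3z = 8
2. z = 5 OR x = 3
Yes

Take x = 3, y = -1, z = 1. Substituting into each constraint:
  (1) 3(3) - 2(-1) - 3(1) = 8 ✓
  (2) x = 3, target 3 ✓ (second branch holds)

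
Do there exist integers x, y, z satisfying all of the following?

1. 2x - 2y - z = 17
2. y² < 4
Yes

Take x = 0, y = 0, z = -17. Substituting into each constraint:
  (1) 2(0) - 2(0) + 17 = 17 ✓
  (2) y² = (0)² = 0, and 0 < 4 ✓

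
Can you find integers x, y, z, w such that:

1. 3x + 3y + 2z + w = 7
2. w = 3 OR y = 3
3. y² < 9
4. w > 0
Yes

Take x = 0, y = 0, z = 2, w = 3. Substituting into each constraint:
  (1) 3(0) + 3(0) + 2(2) + 3 = 7 ✓
  (2) w = 3, target 3 ✓ (first branch holds)
  (3) y² = (0)² = 0, and 0 < 9 ✓
  (4) 3 > 0 ✓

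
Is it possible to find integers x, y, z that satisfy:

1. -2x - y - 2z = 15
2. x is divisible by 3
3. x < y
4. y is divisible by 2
No

A contradictory subset is {-2x - y - 2z = 15, y is divisible by 2}. No integer assignment can satisfy these jointly:

  - -2x - y - 2z = 15: is a linear equation tying the variables together
  - y is divisible by 2: restricts y to multiples of 2

Modular obstruction: writing y = 2y', every remaining term of the linear equation is divisible by 2, so the left side is ≡ 0 (mod 2); but the right side 15 ≡ 1 (mod 2). No integers can satisfy it.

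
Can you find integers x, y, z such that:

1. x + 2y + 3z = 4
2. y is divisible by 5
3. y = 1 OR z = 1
Yes

Take x = -9, y = 5, z = 1. Substituting into each constraint:
  (1) (-9) + 2(5) + 3(1) = 4 ✓
  (2) 5 = 5 × 1, remainder 0 ✓
  (3) z = 1, target 1 ✓ (second branch holds)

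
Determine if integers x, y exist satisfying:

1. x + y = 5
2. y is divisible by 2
Yes

Take x = 5, y = 0. Substituting into each constraint:
  (1) 5 + 0 = 5 ✓
  (2) 0 = 2 × 0, remainder 0 ✓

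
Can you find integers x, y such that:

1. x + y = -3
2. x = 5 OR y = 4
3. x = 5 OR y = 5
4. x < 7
Yes

Take x = 5, y = -8. Substituting into each constraint:
  (1) 5 + (-8) = -3 ✓
  (2) x = 5, target 5 ✓ (first branch holds)
  (3) x = 5, target 5 ✓ (first branch holds)
  (4) 5 < 7 ✓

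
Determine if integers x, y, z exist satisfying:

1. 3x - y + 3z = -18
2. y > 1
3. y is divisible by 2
Yes

Take x = -2, y = 6, z = -2. Substituting into each constraint:
  (1) 3(-2) + (-6) + 3(-2) = -18 ✓
  (2) 6 > 1 ✓
  (3) 6 = 2 × 3, remainder 0 ✓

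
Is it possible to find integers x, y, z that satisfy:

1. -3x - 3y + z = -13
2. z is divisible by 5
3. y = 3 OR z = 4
Yes

Take x = 3, y = 3, z = 5. Substituting into each constraint:
  (1) -3(3) - 3(3) + 5 = -13 ✓
  (2) 5 = 5 × 1, remainder 0 ✓
  (3) y = 3, target 3 ✓ (first branch holds)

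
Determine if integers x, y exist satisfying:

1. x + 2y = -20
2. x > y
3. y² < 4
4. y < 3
No

A contradictory subset is {x + 2y = -20, x > y, y² < 4}. No integer assignment can satisfy these jointly:

  - x + 2y = -20: is a linear equation tying the variables together
  - x > y: bounds one variable relative to another variable
  - y² < 4: restricts y to |y| ≤ 1

Propagating the comparison: x > y and y ≥ -1 give x ≥ 0. Range argument: with x ∈ [0, ∞], y ∈ [-1, 1], the left side of the equation is at least -2, but the right side is -20 < -2. No integer solution exists.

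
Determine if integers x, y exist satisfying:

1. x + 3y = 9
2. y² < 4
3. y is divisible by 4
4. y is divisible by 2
Yes

Take x = 9, y = 0. Substituting into each constraint:
  (1) 9 + 3(0) = 9 ✓
  (2) y² = (0)² = 0, and 0 < 4 ✓
  (3) 0 = 4 × 0, remainder 0 ✓
  (4) 0 = 2 × 0, remainder 0 ✓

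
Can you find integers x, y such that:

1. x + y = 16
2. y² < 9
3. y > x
No

The full constraint system is jointly infeasible over the integers. Each constraint and what it forces:

  - x + y = 16: is a linear equation tying the variables together
  - y² < 9: restricts y to |y| ≤ 2
  - y > x: bounds one variable relative to another variable

Propagating the comparison: x < y and y ≤ 2 give x ≤ 1. Range argument: with x ∈ [−∞, 1], y ∈ [-2, 2], the left side of the equation is at most 3, but the right side is 16 > 3. No integer solution exists.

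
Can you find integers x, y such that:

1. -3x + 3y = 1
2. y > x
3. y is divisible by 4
No

Even the single constraint (-3x + 3y = 1) is infeasible over the integers.

  - -3x + 3y = 1: every term on the left is divisible by 3, so the LHS ≡ 0 (mod 3), but the RHS 1 is not — no integer solution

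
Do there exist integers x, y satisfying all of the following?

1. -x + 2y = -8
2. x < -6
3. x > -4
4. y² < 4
No

A contradictory subset is {x < -6, x > -4}. No integer assignment can satisfy these jointly:

  - x < -6: bounds one variable relative to a constant
  - x > -4: bounds one variable relative to a constant

Direct contradiction: the bounds on x require x ≥ -3 and x ≤ -7 simultaneously, which is empty.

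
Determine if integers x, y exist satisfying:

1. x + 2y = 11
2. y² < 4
Yes

Take x = 11, y = 0. Substituting into each constraint:
  (1) 11 + 2(0) = 11 ✓
  (2) y² = (0)² = 0, and 0 < 4 ✓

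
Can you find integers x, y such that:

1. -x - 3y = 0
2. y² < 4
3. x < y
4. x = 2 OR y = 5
No

The full constraint system is jointly infeasible over the integers. Each constraint and what it forces:

  - -x - 3y = 0: is a linear equation tying the variables together
  - y² < 4: restricts y to |y| ≤ 1
  - x < y: bounds one variable relative to another variable
  - x = 2 OR y = 5: forces a choice: either x = 2 or y = 5

Split on the disjunction (x = 2 OR y = 5):
  • If x = 2: with x = 2, every remaining term of the linear equation is divisible by 3, so the left side is ≡ 0 (mod 3); but the right side 2 ≡ 2 (mod 3). No integers can satisfy it.
  • If y = 5: this contradicts y² < 4, which requires |y| ≤ 1.
Both branches are infeasible, so the system has no integer solution.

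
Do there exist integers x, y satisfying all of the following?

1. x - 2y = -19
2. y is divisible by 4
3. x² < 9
No

The full constraint system is jointly infeasible over the integers. Each constraint and what it forces:

  - x - 2y = -19: is a linear equation tying the variables together
  - y is divisible by 4: restricts y to multiples of 4
  - x² < 9: restricts x to |x| ≤ 2

The bounds confine x to {-2, -1, 0, 1, 2}. For each value, substitute into the equation:
  • x = -2: the equation gives -2y = -17, so y would not be an integer.
  • x = -1: the equation forces y = 9, but 4 does not divide 9.
  • x = 0: the equation gives -2y = -19, so y would not be an integer.
  • x = 1: the equation forces y = 10, but 4 does not divide 10.
  • x = 2: the equation gives -2y = -21, so y would not be an integer.
Every case fails, so no integer solution exists.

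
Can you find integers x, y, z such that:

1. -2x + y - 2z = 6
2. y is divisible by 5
Yes

Take x = 0, y = 0, z = -3. Substituting into each constraint:
  (1) -2(0) + 0 - 2(-3) = 6 ✓
  (2) 0 = 5 × 0, remainder 0 ✓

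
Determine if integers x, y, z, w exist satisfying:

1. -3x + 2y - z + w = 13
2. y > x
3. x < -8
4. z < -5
Yes

Take x = -9, y = 0, z = -6, w = -20. Substituting into each constraint:
  (1) -3(-9) + 2(0) + 6 + (-20) = 13 ✓
  (2) 0 > -9 ✓
  (3) -9 < -8 ✓
  (4) -6 < -5 ✓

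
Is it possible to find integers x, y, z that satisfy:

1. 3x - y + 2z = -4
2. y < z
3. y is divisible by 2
Yes

Take x = -2, y = 0, z = 1. Substituting into each constraint:
  (1) 3(-2) + 0 + 2(1) = -4 ✓
  (2) 0 < 1 ✓
  (3) 0 = 2 × 0, remainder 0 ✓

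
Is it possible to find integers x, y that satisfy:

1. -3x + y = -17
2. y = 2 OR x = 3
Yes

Take x = 3, y = -8. Substituting into each constraint:
  (1) -3(3) + (-8) = -17 ✓
  (2) x = 3, target 3 ✓ (second branch holds)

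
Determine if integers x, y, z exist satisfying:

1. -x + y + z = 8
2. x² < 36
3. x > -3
Yes

Take x = -2, y = 0, z = 6. Substituting into each constraint:
  (1) 2 + 0 + 6 = 8 ✓
  (2) x² = (-2)² = 4, and 4 < 36 ✓
  (3) -2 > -3 ✓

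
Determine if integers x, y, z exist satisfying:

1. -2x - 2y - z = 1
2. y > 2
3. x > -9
Yes

Take x = 0, y = 3, z = -7. Substituting into each constraint:
  (1) -2(0) - 2(3) + 7 = 1 ✓
  (2) 3 > 2 ✓
  (3) 0 > -9 ✓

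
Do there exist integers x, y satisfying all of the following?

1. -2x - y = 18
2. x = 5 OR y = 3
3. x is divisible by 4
No

The full constraint system is jointly infeasible over the integers. Each constraint and what it forces:

  - -2x - y = 18: is a linear equation tying the variables together
  - x = 5 OR y = 3: forces a choice: either x = 5 or y = 3
  - x is divisible by 4: restricts x to multiples of 4

Split on the disjunction (x = 5 OR y = 3):
  • If x = 5: this contradicts the divisibility constraint — 5 is not a multiple of 4.
  • If y = 3: with y = 3, writing x = 4x', every remaining term of the linear equation is divisible by 8, so the left side is ≡ 0 (mod 8); but the right side 21 ≡ 5 (mod 8). No integers can satisfy it.
Both branches are infeasible, so the system has no integer solution.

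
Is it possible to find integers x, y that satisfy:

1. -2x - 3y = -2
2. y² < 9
Yes

Take x = 1, y = 0. Substituting into each constraint:
  (1) -2(1) - 3(0) = -2 ✓
  (2) y² = (0)² = 0, and 0 < 9 ✓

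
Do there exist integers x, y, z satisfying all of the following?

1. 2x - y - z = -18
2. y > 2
Yes

Take x = -7, y = 4, z = 0. Substituting into each constraint:
  (1) 2(-7) + (-4) + 0 = -18 ✓
  (2) 4 > 2 ✓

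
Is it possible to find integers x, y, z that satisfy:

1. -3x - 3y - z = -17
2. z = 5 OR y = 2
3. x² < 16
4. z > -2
Yes

Take x = 0, y = 2, z = 11. Substituting into each constraint:
  (1) -3(0) - 3(2) + (-11) = -17 ✓
  (2) y = 2, target 2 ✓ (second branch holds)
  (3) x² = (0)² = 0, and 0 < 16 ✓
  (4) 11 > -2 ✓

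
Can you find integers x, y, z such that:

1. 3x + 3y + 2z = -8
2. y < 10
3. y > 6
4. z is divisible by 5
Yes

Take x = 7, y = 7, z = -25. Substituting into each constraint:
  (1) 3(7) + 3(7) + 2(-25) = -8 ✓
  (2) 7 < 10 ✓
  (3) 7 > 6 ✓
  (4) -25 = 5 × -5, remainder 0 ✓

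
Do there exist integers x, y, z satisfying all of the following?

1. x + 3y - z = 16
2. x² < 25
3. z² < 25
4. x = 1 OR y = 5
Yes

Take x = 1, y = 5, z = 0. Substituting into each constraint:
  (1) 1 + 3(5) + 0 = 16 ✓
  (2) x² = (1)² = 1, and 1 < 25 ✓
  (3) z² = (0)² = 0, and 0 < 25 ✓
  (4) x = 1, target 1 ✓ (first branch holds)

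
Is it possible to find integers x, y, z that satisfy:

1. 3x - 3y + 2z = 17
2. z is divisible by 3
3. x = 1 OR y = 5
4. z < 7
No

A contradictory subset is {3x - 3y + 2z = 17, z is divisible by 3}. No integer assignment can satisfy these jointly:

  - 3x - 3y + 2z = 17: is a linear equation tying the variables together
  - z is divisible by 3: restricts z to multiples of 3

Modular obstruction: writing z = 3z', every remaining term of the linear equation is divisible by 3, so the left side is ≡ 0 (mod 3); but the right side 17 ≡ 2 (mod 3). No integers can satisfy it.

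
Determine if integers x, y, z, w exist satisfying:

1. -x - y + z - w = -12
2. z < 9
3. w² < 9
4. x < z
Yes

Take x = 0, y = 13, z = 1, w = 0. Substituting into each constraint:
  (1) 0 + (-13) + 1 + 0 = -12 ✓
  (2) 1 < 9 ✓
  (3) w² = (0)² = 0, and 0 < 9 ✓
  (4) 0 < 1 ✓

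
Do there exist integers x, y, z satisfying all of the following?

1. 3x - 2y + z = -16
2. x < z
Yes

Take x = -2, y = 5, z = 0. Substituting into each constraint:
  (1) 3(-2) - 2(5) + 0 = -16 ✓
  (2) -2 < 0 ✓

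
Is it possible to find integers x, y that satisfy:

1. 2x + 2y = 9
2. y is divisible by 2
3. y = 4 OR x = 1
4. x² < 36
No

Even the single constraint (2x + 2y = 9) is infeasible over the integers.

  - 2x + 2y = 9: every term on the left is divisible by 2, so the LHS ≡ 0 (mod 2), but the RHS 9 is not — no integer solution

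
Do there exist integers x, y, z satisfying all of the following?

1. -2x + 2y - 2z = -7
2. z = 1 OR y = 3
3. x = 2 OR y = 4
No

Even the single constraint (-2x + 2y - 2z = -7) is infeasible over the integers.

  - -2x + 2y - 2z = -7: every term on the left is divisible by 2, so the LHS ≡ 0 (mod 2), but the RHS -7 is not — no integer solution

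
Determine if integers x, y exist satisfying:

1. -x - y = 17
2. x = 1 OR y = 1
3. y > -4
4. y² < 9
Yes

Take x = -18, y = 1. Substituting into each constraint:
  (1) 18 + (-1) = 17 ✓
  (2) y = 1, target 1 ✓ (second branch holds)
  (3) 1 > -4 ✓
  (4) y² = (1)² = 1, and 1 < 9 ✓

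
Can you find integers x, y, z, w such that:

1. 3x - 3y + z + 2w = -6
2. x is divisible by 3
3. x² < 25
Yes

Take x = 0, y = 0, z = 0, w = -3. Substituting into each constraint:
  (1) 3(0) - 3(0) + 0 + 2(-3) = -6 ✓
  (2) 0 = 3 × 0, remainder 0 ✓
  (3) x² = (0)² = 0, and 0 < 25 ✓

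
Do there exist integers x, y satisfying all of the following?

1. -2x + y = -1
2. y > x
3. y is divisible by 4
No

A contradictory subset is {-2x + y = -1, y is divisible by 4}. No integer assignment can satisfy these jointly:

  - -2x + y = -1: is a linear equation tying the variables together
  - y is divisible by 4: restricts y to multiples of 4

Modular obstruction: writing y = 4y', every remaining term of the linear equation is divisible by 2, so the left side is ≡ 0 (mod 2); but the right side -1 ≡ 1 (mod 2). No integers can satisfy it.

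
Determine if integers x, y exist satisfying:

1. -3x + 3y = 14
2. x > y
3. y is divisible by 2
No

Even the single constraint (-3x + 3y = 14) is infeasible over the integers.

  - -3x + 3y = 14: every term on the left is divisible by 3, so the LHS ≡ 0 (mod 3), but the RHS 14 is not — no integer solution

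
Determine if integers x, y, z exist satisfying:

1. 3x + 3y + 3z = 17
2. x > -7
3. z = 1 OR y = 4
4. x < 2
No

Even the single constraint (3x + 3y + 3z = 17) is infeasible over the integers.

  - 3x + 3y + 3z = 17: every term on the left is divisible by 3, so the LHS ≡ 0 (mod 3), but the RHS 17 is not — no integer solution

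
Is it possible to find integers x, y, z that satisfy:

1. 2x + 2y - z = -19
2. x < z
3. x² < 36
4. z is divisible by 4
No

A contradictory subset is {2x + 2y - z = -19, z is divisible by 4}. No integer assignment can satisfy these jointly:

  - 2x + 2y - z = -19: is a linear equation tying the variables together
  - z is divisible by 4: restricts z to multiples of 4

Modular obstruction: writing z = 4z', every remaining term of the linear equation is divisible by 2, so the left side is ≡ 0 (mod 2); but the right side -19 ≡ 1 (mod 2). No integers can satisfy it.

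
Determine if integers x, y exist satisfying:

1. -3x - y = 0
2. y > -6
Yes

Take x = 0, y = 0. Substituting into each constraint:
  (1) -3(0) + 0 = 0 ✓
  (2) 0 > -6 ✓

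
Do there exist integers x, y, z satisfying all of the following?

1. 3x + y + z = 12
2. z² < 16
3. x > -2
Yes

Take x = 0, y = 12, z = 0. Substituting into each constraint:
  (1) 3(0) + 12 + 0 = 12 ✓
  (2) z² = (0)² = 0, and 0 < 16 ✓
  (3) 0 > -2 ✓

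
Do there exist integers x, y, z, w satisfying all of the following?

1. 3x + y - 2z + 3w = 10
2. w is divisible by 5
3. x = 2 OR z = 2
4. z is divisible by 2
Yes

Take x = 2, y = 4, z = 0, w = 0. Substituting into each constraint:
  (1) 3(2) + 4 - 2(0) + 3(0) = 10 ✓
  (2) 0 = 5 × 0, remainder 0 ✓
  (3) x = 2, target 2 ✓ (first branch holds)
  (4) 0 = 2 × 0, remainder 0 ✓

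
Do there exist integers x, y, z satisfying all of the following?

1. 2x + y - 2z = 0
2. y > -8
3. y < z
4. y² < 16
Yes

Take x = 1, y = 0, z = 1. Substituting into each constraint:
  (1) 2(1) + 0 - 2(1) = 0 ✓
  (2) 0 > -8 ✓
  (3) 0 < 1 ✓
  (4) y² = (0)² = 0, and 0 < 16 ✓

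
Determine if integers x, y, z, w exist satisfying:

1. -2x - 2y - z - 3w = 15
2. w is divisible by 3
Yes

Take x = 0, y = 0, z = -15, w = 0. Substituting into each constraint:
  (1) -2(0) - 2(0) + 15 - 3(0) = 15 ✓
  (2) 0 = 3 × 0, remainder 0 ✓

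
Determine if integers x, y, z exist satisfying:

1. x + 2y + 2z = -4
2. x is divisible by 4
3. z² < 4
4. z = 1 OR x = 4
Yes

Take x = 0, y = -3, z = 1. Substituting into each constraint:
  (1) 0 + 2(-3) + 2(1) = -4 ✓
  (2) 0 = 4 × 0, remainder 0 ✓
  (3) z² = (1)² = 1, and 1 < 4 ✓
  (4) z = 1, target 1 ✓ (first branch holds)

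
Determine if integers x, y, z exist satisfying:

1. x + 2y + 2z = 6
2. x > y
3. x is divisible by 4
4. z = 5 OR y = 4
Yes

Take x = 8, y = 4, z = -5. Substituting into each constraint:
  (1) 8 + 2(4) + 2(-5) = 6 ✓
  (2) 8 > 4 ✓
  (3) 8 = 4 × 2, remainder 0 ✓
  (4) y = 4, target 4 ✓ (second branch holds)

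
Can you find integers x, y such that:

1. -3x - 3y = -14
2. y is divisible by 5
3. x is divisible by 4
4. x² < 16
No

Even the single constraint (-3x - 3y = -14) is infeasible over the integers.

  - -3x - 3y = -14: every term on the left is divisible by 3, so the LHS ≡ 0 (mod 3), but the RHS -14 is not — no integer solution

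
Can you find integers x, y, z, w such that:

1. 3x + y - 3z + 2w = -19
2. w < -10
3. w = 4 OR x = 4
Yes

Take x = 4, y = -1, z = 0, w = -15. Substituting into each constraint:
  (1) 3(4) + (-1) - 3(0) + 2(-15) = -19 ✓
  (2) -15 < -10 ✓
  (3) x = 4, target 4 ✓ (second branch holds)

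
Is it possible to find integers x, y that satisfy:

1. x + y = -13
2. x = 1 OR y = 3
Yes

Take x = 1, y = -14. Substituting into each constraint:
  (1) 1 + (-14) = -13 ✓
  (2) x = 1, target 1 ✓ (first branch holds)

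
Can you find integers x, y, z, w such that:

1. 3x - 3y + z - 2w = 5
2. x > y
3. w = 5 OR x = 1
Yes

Take x = 1, y = 0, z = 2, w = 0. Substituting into each constraint:
  (1) 3(1) - 3(0) + 2 - 2(0) = 5 ✓
  (2) 1 > 0 ✓
  (3) x = 1, target 1 ✓ (second branch holds)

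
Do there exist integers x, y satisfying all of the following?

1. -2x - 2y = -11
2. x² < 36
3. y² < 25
No

Even the single constraint (-2x - 2y = -11) is infeasible over the integers.

  - -2x - 2y = -11: every term on the left is divisible by 2, so the LHS ≡ 0 (mod 2), but the RHS -11 is not — no integer solution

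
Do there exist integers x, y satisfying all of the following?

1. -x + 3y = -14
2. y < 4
Yes

Take x = 2, y = -4. Substituting into each constraint:
  (1) (-2) + 3(-4) = -14 ✓
  (2) -4 < 4 ✓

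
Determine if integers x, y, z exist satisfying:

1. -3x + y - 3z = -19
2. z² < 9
Yes

Take x = 0, y = -19, z = 0. Substituting into each constraint:
  (1) -3(0) + (-19) - 3(0) = -19 ✓
  (2) z² = (0)² = 0, and 0 < 9 ✓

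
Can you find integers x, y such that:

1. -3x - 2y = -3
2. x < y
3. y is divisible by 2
Yes

Take x = -3, y = 6. Substituting into each constraint:
  (1) -3(-3) - 2(6) = -3 ✓
  (2) -3 < 6 ✓
  (3) 6 = 2 × 3, remainder 0 ✓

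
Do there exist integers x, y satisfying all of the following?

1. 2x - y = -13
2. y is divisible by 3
Yes

Take x = 1, y = 15. Substituting into each constraint:
  (1) 2(1) + (-15) = -13 ✓
  (2) 15 = 3 × 5, remainder 0 ✓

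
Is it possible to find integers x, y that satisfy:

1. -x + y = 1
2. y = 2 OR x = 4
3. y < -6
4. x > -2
No

A contradictory subset is {-x + y = 1, y < -6, x > -2}. No integer assignment can satisfy these jointly:

  - -x + y = 1: is a linear equation tying the variables together
  - y < -6: bounds one variable relative to a constant
  - x > -2: bounds one variable relative to a constant

Range argument: with x ∈ [-1, ∞], y ∈ [−∞, -7], the left side of the equation is at most -6, but the right side is 1 > -6. No integer solution exists.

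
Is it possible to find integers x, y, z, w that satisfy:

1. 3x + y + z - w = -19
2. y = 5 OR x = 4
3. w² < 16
Yes

Take x = 6, y = 5, z = -40, w = 2. Substituting into each constraint:
  (1) 3(6) + 5 + (-40) + (-2) = -19 ✓
  (2) y = 5, target 5 ✓ (first branch holds)
  (3) w² = (2)² = 4, and 4 < 16 ✓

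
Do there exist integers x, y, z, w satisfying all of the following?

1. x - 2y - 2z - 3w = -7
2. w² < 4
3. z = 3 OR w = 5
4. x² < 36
Yes

Take x = 0, y = -1, z = 3, w = 1. Substituting into each constraint:
  (1) 0 - 2(-1) - 2(3) - 3(1) = -7 ✓
  (2) w² = (1)² = 1, and 1 < 4 ✓
  (3) z = 3, target 3 ✓ (first branch holds)
  (4) x² = (0)² = 0, and 0 < 36 ✓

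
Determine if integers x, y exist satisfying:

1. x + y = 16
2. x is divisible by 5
Yes

Take x = 0, y = 16. Substituting into each constraint:
  (1) 0 + 16 = 16 ✓
  (2) 0 = 5 × 0, remainder 0 ✓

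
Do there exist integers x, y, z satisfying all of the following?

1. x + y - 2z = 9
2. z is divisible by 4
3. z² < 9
Yes

Take x = 9, y = 0, z = 0. Substituting into each constraint:
  (1) 9 + 0 - 2(0) = 9 ✓
  (2) 0 = 4 × 0, remainder 0 ✓
  (3) z² = (0)² = 0, and 0 < 9 ✓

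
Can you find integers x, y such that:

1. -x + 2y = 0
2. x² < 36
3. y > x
Yes

Take x = -2, y = -1. Substituting into each constraint:
  (1) 2 + 2(-1) = 0 ✓
  (2) x² = (-2)² = 4, and 4 < 36 ✓
  (3) -1 > -2 ✓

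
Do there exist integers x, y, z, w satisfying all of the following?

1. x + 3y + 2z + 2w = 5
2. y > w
Yes

Take x = 7, y = 0, z = 0, w = -1. Substituting into each constraint:
  (1) 7 + 3(0) + 2(0) + 2(-1) = 5 ✓
  (2) 0 > -1 ✓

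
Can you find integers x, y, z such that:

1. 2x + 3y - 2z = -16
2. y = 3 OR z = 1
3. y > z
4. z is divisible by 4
No

A contradictory subset is {2x + 3y - 2z = -16, y = 3 OR z = 1, z is divisible by 4}. No integer assignment can satisfy these jointly:

  - 2x + 3y - 2z = -16: is a linear equation tying the variables together
  - y = 3 OR z = 1: forces a choice: either y = 3 or z = 1
  - z is divisible by 4: restricts z to multiples of 4

Split on the disjunction (y = 3 OR z = 1):
  • If y = 3: with y = 3, writing z = 4z', every remaining term of the linear equation is divisible by 2, so the left side is ≡ 0 (mod 2); but the right side -25 ≡ 1 (mod 2). No integers can satisfy it.
  • If z = 1: this contradicts the divisibility constraint — 1 is not a multiple of 4.
Both branches are infeasible, so the system has no integer solution.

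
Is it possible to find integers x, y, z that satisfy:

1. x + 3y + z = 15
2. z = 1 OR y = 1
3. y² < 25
Yes

Take x = 12, y = 1, z = 0. Substituting into each constraint:
  (1) 12 + 3(1) + 0 = 15 ✓
  (2) y = 1, target 1 ✓ (second branch holds)
  (3) y² = (1)² = 1, and 1 < 25 ✓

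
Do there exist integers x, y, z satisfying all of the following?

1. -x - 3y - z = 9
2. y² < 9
Yes

Take x = 0, y = 0, z = -9. Substituting into each constraint:
  (1) 0 - 3(0) + 9 = 9 ✓
  (2) y² = (0)² = 0, and 0 < 9 ✓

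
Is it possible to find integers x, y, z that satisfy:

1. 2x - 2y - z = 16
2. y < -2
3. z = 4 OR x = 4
Yes

Take x = 4, y = -7, z = 6. Substituting into each constraint:
  (1) 2(4) - 2(-7) + (-6) = 16 ✓
  (2) -7 < -2 ✓
  (3) x = 4, target 4 ✓ (second branch holds)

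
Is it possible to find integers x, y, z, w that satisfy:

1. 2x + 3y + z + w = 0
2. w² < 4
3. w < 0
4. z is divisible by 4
Yes

Take x = 2, y = -1, z = 0, w = -1. Substituting into each constraint:
  (1) 2(2) + 3(-1) + 0 + (-1) = 0 ✓
  (2) w² = (-1)² = 1, and 1 < 4 ✓
  (3) -1 < 0 ✓
  (4) 0 = 4 × 0, remainder 0 ✓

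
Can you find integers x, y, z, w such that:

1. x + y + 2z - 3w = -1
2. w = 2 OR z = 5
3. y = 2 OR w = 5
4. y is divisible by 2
Yes

Take x = 4, y = 0, z = 5, w = 5. Substituting into each constraint:
  (1) 4 + 0 + 2(5) - 3(5) = -1 ✓
  (2) z = 5, target 5 ✓ (second branch holds)
  (3) w = 5, target 5 ✓ (second branch holds)
  (4) 0 = 2 × 0, remainder 0 ✓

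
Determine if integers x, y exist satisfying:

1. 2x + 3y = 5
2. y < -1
Yes

Take x = 7, y = -3. Substituting into each constraint:
  (1) 2(7) + 3(-3) = 5 ✓
  (2) -3 < -1 ✓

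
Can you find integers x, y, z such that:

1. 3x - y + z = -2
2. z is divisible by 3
Yes

Take x = 0, y = 2, z = 0. Substituting into each constraint:
  (1) 3(0) + (-2) + 0 = -2 ✓
  (2) 0 = 3 × 0, remainder 0 ✓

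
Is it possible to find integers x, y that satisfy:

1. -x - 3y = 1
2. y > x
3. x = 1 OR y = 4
Yes

Take x = -13, y = 4. Substituting into each constraint:
  (1) 13 - 3(4) = 1 ✓
  (2) 4 > -13 ✓
  (3) y = 4, target 4 ✓ (second branch holds)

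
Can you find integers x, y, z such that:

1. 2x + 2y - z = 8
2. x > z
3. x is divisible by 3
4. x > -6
Yes

Take x = 0, y = 3, z = -2. Substituting into each constraint:
  (1) 2(0) + 2(3) + 2 = 8 ✓
  (2) 0 > -2 ✓
  (3) 0 = 3 × 0, remainder 0 ✓
  (4) 0 > -6 ✓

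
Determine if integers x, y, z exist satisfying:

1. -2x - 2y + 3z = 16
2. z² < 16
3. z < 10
Yes

Take x = 0, y = -8, z = 0. Substituting into each constraint:
  (1) -2(0) - 2(-8) + 3(0) = 16 ✓
  (2) z² = (0)² = 0, and 0 < 16 ✓
  (3) 0 < 10 ✓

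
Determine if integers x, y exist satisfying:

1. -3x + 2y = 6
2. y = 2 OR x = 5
No

The full constraint system is jointly infeasible over the integers. Each constraint and what it forces:

  - -3x + 2y = 6: is a linear equation tying the variables together
  - y = 2 OR x = 5: forces a choice: either y = 2 or x = 5

Split on the disjunction (y = 2 OR x = 5):
  • If y = 2: with y = 2, every remaining term of the linear equation is divisible by 3, so the left side is ≡ 0 (mod 3); but the right side 2 ≡ 2 (mod 3). No integers can satisfy it.
  • If x = 5: with x = 5, every remaining term of the linear equation is divisible by 2, so the left side is ≡ 0 (mod 2); but the right side 21 ≡ 1 (mod 2). No integers can satisfy it.
Both branches are infeasible, so the system has no integer solution.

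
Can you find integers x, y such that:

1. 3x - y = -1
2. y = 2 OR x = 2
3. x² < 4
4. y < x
No

A contradictory subset is {3x - y = -1, y = 2 OR x = 2, y < x}. No integer assignment can satisfy these jointly:

  - 3x - y = -1: is a linear equation tying the variables together
  - y = 2 OR x = 2: forces a choice: either y = 2 or x = 2
  - y < x: bounds one variable relative to another variable

Split on the disjunction (y = 2 OR x = 2):
  • If y = 2: with y = 2, every remaining term of the linear equation is divisible by 3, so the left side is ≡ 0 (mod 3); but the right side 1 ≡ 1 (mod 3). No integers can satisfy it.
  • If x = 2: the equation forces y = 7, giving (x, y) = (2, 7), which violates x > y.
Both branches are infeasible, so the system has no integer solution.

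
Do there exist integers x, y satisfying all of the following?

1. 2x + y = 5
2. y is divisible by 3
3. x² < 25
Yes

Take x = 1, y = 3. Substituting into each constraint:
  (1) 2(1) + 3 = 5 ✓
  (2) 3 = 3 × 1, remainder 0 ✓
  (3) x² = (1)² = 1, and 1 < 25 ✓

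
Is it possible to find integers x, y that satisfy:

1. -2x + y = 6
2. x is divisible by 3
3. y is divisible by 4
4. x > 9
Yes

Take x = 15, y = 36. Substituting into each constraint:
  (1) -2(15) + 36 = 6 ✓
  (2) 15 = 3 × 5, remainder 0 ✓
  (3) 36 = 4 × 9, remainder 0 ✓
  (4) 15 > 9 ✓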